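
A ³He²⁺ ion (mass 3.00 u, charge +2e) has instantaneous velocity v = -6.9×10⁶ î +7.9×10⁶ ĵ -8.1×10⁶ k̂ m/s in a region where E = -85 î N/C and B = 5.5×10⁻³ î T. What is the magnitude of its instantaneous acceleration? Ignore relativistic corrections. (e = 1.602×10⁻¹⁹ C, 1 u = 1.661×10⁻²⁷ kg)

v×B = (0, -4.46×10⁴, -4.34×10⁴) N/C.
E + v×B = (-85.0, -4.46×10⁴, -4.34×10⁴) N/C.
F = q(E + v×B) = (3.204×10⁻¹⁹ C)·(-85.0, -4.46×10⁴, -4.34×10⁴) = (-2.72×10⁻¹⁷, -1.43×10⁻¹⁴, -1.39×10⁻¹⁴) N.
|a| = |F|/m = 1.994×10⁻¹⁴/4.983×10⁻²⁷ ≈ 4.00×10¹² m/s².

|a| ≈ 4.00×10¹² m/s²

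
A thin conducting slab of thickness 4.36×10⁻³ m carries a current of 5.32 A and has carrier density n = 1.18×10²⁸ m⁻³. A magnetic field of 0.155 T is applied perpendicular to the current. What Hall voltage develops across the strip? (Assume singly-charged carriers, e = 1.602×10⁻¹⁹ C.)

V_H ≈ 1.00×10⁻⁷ V

V_H = IB/(n e t).
V_H = (5.32)(0.155)/((1.18×10²⁸)(1.602×10⁻¹⁹)(4.36×10⁻³)) ≈ 1.00×10⁻⁷ V.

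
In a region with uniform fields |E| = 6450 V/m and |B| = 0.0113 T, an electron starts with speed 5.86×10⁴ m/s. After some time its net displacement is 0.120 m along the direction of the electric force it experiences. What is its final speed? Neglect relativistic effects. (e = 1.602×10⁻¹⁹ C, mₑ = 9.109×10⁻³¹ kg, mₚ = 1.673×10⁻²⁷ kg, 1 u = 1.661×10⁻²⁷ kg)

B does no work; ΔKE = |q|E d.
½mv_f² = ½mv₀² + |q|Ed = ½(9.109×10⁻³¹)(5.86×10⁴)² + (1.602×10⁻¹⁹)(6450)(0.120) ≈ 1.564×10⁻²¹ J + 1.240×10⁻¹⁶ J ≈ 1.240×10⁻¹⁶ J.
v_f = √(2·1.240×10⁻¹⁶/9.109×10⁻³¹) ≈ 1.65×10⁷ m/s.

v_f ≈ 1.65×10⁷ m/s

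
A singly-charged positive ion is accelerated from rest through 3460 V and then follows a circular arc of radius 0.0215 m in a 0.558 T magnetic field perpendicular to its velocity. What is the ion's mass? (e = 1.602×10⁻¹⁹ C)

Combine |q|V = ½mv² and r = mv/(|q|B): eliminate v to get m = qB²r²/(2V).
m = (1.602×10⁻¹⁹)(0.558)²(0.0215)²/(2·3460) ≈ 3.33×10⁻²⁷ kg.

m ≈ 3.33×10⁻²⁷ kg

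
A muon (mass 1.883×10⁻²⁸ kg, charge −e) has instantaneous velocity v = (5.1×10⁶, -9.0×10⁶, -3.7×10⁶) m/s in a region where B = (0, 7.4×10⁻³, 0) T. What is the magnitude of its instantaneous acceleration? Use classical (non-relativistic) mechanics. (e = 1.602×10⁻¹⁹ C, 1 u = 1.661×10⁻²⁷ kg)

v×B = (2.74×10⁴, 0, 3.77×10⁴) N/C.
F = q v×B = (−1.602×10⁻¹⁹ C)·(2.74×10⁴, 0, 3.77×10⁴) = (-4.39×10⁻¹⁵, 0, -6.05×10⁻¹⁵) N.
|a| = |F|/m = 7.469×10⁻¹⁵/1.883×10⁻²⁸ ≈ 3.97×10¹³ m/s².

|a| ≈ 3.97×10¹³ m/s²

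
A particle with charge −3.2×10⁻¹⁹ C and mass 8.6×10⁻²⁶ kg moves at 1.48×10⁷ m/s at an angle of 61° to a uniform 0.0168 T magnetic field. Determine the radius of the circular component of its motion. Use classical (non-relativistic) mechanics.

v⊥ = v sinθ = 1.48×10⁷·sin61° ≈ 1.294×10⁷ m/s.
r = m v⊥/(|q|B) = (8.6×10⁻²⁶)(1.294×10⁷)/((3.2×10⁻¹⁹)(0.0168)) ≈ 207 m.

r ≈ 207 m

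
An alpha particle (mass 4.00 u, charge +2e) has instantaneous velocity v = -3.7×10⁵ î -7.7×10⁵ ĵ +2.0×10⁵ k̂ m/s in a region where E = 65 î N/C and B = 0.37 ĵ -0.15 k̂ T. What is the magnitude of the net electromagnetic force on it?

v×B = (4.15×10⁴, -5.55×10⁴, -1.37×10⁵) N/C.
E + v×B = (4.16×10⁴, -5.55×10⁴, -1.37×10⁵) N/C.
F = q(E + v×B) = (3.204×10⁻¹⁹ C)·(4.16×10⁴, -5.55×10⁴, -1.37×10⁵) = (1.33×10⁻¹⁴, -1.78×10⁻¹⁴, -4.39×10⁻¹⁴) N.
|F| = 4.92×10⁻¹⁴ N.

|F| ≈ 4.92×10⁻¹⁴ N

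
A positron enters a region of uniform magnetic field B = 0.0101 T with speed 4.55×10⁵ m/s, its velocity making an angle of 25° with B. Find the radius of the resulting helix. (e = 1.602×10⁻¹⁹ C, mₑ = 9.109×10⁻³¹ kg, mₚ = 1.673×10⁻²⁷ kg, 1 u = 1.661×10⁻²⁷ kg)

v⊥ = v sinθ = 4.55×10⁵·sin25° ≈ 1.923×10⁵ m/s.
r = m v⊥/(|q|B) = (9.109×10⁻³¹)(1.923×10⁵)/((1.602×10⁻¹⁹)(0.0101)) ≈ 1.08×10⁻⁴ m.

r ≈ 1.08×10⁻⁴ m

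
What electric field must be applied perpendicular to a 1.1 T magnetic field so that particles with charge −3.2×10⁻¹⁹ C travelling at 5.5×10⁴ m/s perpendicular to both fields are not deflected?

For straight-line motion qE = qvB, so E = vB.
E = 5.5×10⁴ × 1.1 = 6.1×10⁴ V/m.

E = 6.1×10⁴ V/m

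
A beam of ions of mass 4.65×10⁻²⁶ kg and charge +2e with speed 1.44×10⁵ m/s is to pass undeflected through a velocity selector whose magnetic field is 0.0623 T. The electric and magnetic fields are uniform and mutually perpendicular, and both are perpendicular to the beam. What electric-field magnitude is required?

E = 8970 V/m

For straight-line motion qE = qvB, so E = vB.
E = 1.44×10⁵ × 0.0623 = 8970 V/m.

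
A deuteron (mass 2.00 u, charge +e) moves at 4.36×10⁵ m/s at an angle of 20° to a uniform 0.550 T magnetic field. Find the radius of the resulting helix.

v⊥ = v sinθ = 4.36×10⁵·sin20° ≈ 1.491×10⁵ m/s.
r = m v⊥/(|q|B) = (3.322×10⁻²⁷)(1.491×10⁵)/((1.602×10⁻¹⁹)(0.550)) ≈ 5.62×10⁻³ m.

r ≈ 5.62×10⁻³ m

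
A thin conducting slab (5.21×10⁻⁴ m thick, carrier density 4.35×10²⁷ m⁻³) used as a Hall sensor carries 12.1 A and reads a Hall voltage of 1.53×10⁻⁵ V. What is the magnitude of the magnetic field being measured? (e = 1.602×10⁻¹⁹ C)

B ≈ 0.459 T

From V_H = IB/(n e t), B = V_H n e t / I.
B = (1.53×10⁻⁵)(4.35×10²⁷)(1.602×10⁻¹⁹)(5.21×10⁻⁴)/12.1 ≈ 0.459 T.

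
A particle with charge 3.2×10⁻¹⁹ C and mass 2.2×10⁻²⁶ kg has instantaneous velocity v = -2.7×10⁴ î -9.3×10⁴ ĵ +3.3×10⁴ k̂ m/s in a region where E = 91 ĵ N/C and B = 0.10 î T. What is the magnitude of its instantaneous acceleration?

|a| ≈ 1.44×10¹¹ m/s²

v×B = (0, 3300, 9300) N/C.
E + v×B = (0, 3390, 9300) N/C.
F = q(E + v×B) = (3.2×10⁻¹⁹ C)·(0, 3390, 9300) = (0, 1.09×10⁻¹⁵, 2.98×10⁻¹⁵) N.
|a| = |F|/m = 3.168×10⁻¹⁵/2.2×10⁻²⁶ ≈ 1.44×10¹¹ m/s².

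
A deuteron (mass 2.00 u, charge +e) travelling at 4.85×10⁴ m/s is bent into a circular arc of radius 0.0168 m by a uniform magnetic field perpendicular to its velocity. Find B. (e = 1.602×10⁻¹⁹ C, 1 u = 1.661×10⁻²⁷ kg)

From |q|vB = mv²/r, B = mv/(|q|r).
B = (3.322×10⁻²⁷)(4.85×10⁴)/((1.602×10⁻¹⁹)(0.0168)) ≈ 0.0599 T.

B ≈ 0.0599 T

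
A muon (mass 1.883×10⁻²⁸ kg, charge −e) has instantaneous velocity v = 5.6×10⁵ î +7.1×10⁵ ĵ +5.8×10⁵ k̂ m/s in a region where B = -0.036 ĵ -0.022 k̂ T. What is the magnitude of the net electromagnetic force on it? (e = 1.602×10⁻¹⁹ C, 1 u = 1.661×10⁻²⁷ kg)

|F| ≈ 3.88×10⁻¹⁵ N

v×B = (5260, 1.23×10⁴, -2.02×10⁴) N/C.
F = q v×B = (−1.602×10⁻¹⁹ C)·(5260, 1.23×10⁴, -2.02×10⁴) = (-8.43×10⁻¹⁶, -1.97×10⁻¹⁵, 3.23×10⁻¹⁵) N.
|F| = 3.88×10⁻¹⁵ N.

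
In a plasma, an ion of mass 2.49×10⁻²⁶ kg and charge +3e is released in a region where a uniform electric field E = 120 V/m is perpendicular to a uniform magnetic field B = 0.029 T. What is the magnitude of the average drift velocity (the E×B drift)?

In crossed fields the guiding centre drifts at v_d = |E×B|/B² = E/B, independent of charge and mass.
v_d = 120/0.029 = 4100 m/s.

v_d ≈ 4100 m/s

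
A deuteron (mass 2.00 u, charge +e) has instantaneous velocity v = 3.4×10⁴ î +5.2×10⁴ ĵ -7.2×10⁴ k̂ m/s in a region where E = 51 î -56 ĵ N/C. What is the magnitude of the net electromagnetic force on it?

Only an electric field acts, so F = qE = (1.602×10⁻¹⁹ C)·(51.0, -56.0, 0) = (8.17×10⁻¹⁸, -8.97×10⁻¹⁸, 0) N.
|F| = 1.21×10⁻¹⁷ N.

|F| ≈ 1.21×10⁻¹⁷ N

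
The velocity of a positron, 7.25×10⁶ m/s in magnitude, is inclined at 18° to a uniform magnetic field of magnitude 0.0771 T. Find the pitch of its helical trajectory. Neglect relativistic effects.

v∥ = v cosθ = 7.25×10⁶·cos18° ≈ 6.895×10⁶ m/s.
T = 2πm/(|q|B) = 2π(9.109×10⁻³¹)/((1.602×10⁻¹⁹)(0.0771)) ≈ 4.634×10⁻¹⁰ s.
pitch = v∥ T = (6.895×10⁶)(4.634×10⁻¹⁰) ≈ 3.20×10⁻³ m.

p ≈ 3.20×10⁻³ m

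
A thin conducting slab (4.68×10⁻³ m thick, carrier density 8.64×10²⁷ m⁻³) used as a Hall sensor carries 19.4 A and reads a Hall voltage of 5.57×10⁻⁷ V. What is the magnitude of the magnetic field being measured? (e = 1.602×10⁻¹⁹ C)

B ≈ 0.186 T

From V_H = IB/(n e t), B = V_H n e t / I.
B = (5.57×10⁻⁷)(8.64×10²⁷)(1.602×10⁻¹⁹)(4.68×10⁻³)/19.4 ≈ 0.186 T.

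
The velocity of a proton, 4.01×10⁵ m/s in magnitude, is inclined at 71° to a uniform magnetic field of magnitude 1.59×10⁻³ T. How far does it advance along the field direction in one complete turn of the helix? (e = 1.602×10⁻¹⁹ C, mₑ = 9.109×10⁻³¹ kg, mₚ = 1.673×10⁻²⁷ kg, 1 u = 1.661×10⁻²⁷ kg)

v∥ = v cosθ = 4.01×10⁵·cos71° ≈ 1.306×10⁵ m/s.
T = 2πm/(|q|B) = 2π(1.673×10⁻²⁷)/((1.602×10⁻¹⁹)(1.59×10⁻³)) ≈ 4.127×10⁻⁵ s.
pitch = v∥ T = (1.306×10⁵)(4.127×10⁻⁵) ≈ 5.39 m.

p ≈ 5.39 m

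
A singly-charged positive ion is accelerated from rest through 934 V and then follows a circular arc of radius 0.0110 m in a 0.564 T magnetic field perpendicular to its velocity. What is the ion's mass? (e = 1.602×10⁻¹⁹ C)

m ≈ 3.30×10⁻²⁷ kg

Combine |q|V = ½mv² and r = mv/(|q|B): eliminate v to get m = qB²r²/(2V).
m = (1.602×10⁻¹⁹)(0.564)²(0.0110)²/(2·934) ≈ 3.30×10⁻²⁷ kg.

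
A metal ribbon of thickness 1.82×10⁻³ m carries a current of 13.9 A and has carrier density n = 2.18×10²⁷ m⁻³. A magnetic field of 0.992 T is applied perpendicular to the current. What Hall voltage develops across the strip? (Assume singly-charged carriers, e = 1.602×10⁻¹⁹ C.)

V_H ≈ 2.17×10⁻⁵ V

V_H = IB/(n e t).
V_H = (13.9)(0.992)/((2.18×10²⁷)(1.602×10⁻¹⁹)(1.82×10⁻³)) ≈ 2.17×10⁻⁵ V.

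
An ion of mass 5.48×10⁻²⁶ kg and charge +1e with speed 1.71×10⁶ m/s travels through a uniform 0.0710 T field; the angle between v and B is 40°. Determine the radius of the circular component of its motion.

r ≈ 5.30 m

v⊥ = v sinθ = 1.71×10⁶·sin40° ≈ 1.099×10⁶ m/s.
r = m v⊥/(|q|B) = (5.48×10⁻²⁶)(1.099×10⁶)/((1.602×10⁻¹⁹)(0.0710)) ≈ 5.30 m.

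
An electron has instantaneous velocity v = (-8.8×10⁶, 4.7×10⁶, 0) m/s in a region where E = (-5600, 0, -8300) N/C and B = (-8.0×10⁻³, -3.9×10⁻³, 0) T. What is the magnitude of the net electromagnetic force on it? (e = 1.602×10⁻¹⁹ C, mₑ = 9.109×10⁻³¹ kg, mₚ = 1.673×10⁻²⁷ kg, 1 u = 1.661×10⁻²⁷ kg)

v×B = (0, 0, 7.19×10⁴) N/C.
E + v×B = (-5600, 0, 6.36×10⁴) N/C.
F = q(E + v×B) = (−1.602×10⁻¹⁹ C)·(-5600, 0, 6.36×10⁴) = (8.97×10⁻¹⁶, 0, -1.02×10⁻¹⁴) N.
|F| = 1.02×10⁻¹⁴ N.

|F| ≈ 1.02×10⁻¹⁴ N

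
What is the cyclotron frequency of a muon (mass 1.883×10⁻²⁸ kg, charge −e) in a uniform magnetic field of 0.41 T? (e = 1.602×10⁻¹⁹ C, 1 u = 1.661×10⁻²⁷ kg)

f = |q|B/(2πm).
f = (1.602×10⁻¹⁹)(0.41)/(2π·1.883×10⁻²⁸) ≈ 5.6×10⁷ Hz.

f ≈ 5.6×10⁷ Hz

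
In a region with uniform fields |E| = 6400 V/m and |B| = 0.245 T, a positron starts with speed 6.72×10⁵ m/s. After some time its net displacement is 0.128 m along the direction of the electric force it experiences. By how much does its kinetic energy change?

The magnetic force is always ⟂ v and does no work; only the electric force changes KE.
ΔKE = F_E · d = |q|E d = (1.602×10⁻¹⁹)(6400)(0.128) ≈ 1.31×10⁻¹⁶ J.

ΔKE ≈ 1.31×10⁻¹⁶ J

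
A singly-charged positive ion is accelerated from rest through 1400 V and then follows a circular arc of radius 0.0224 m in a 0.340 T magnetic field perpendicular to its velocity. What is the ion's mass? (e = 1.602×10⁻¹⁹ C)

m ≈ 3.32×10⁻²⁷ kg

Combine |q|V = ½mv² and r = mv/(|q|B): eliminate v to get m = qB²r²/(2V).
m = (1.602×10⁻¹⁹)(0.340)²(0.0224)²/(2·1400) ≈ 3.32×10⁻²⁷ kg.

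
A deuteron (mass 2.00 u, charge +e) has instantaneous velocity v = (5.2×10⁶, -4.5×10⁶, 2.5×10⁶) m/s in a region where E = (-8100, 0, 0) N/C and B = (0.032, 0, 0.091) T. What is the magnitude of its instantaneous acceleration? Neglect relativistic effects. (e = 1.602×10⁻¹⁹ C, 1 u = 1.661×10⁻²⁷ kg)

|a| ≈ 2.85×10¹³ m/s²

v×B = (-4.10×10⁵, -3.93×10⁵, 1.44×10⁵) N/C.
E + v×B = (-4.18×10⁵, -3.93×10⁵, 1.44×10⁵) N/C.
F = q(E + v×B) = (1.602×10⁻¹⁹ C)·(-4.18×10⁵, -3.93×10⁵, 1.44×10⁵) = (-6.69×10⁻¹⁴, -6.30×10⁻¹⁴, 2.31×10⁻¹⁴) N.
|a| = |F|/m = 9.474×10⁻¹⁴/3.322×10⁻²⁷ ≈ 2.85×10¹³ m/s².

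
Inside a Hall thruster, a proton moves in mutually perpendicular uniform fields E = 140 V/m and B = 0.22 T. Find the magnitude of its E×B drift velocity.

v_d ≈ 640 m/s

The E×B drift speed is v_d = E/B.
v_d = 140/0.22 = 640 m/s.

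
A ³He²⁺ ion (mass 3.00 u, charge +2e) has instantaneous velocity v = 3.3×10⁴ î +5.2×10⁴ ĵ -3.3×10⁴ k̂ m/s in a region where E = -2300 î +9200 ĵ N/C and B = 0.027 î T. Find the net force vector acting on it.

v×B = (0, -891, -1400) N/C.
E + v×B = (-2300, 8310, -1400) N/C.
F = q(E + v×B) = (3.204×10⁻¹⁹ C)·(-2300, 8310, -1400) = (-7.37×10⁻¹⁶, 2.66×10⁻¹⁵, -4.50×10⁻¹⁶) N.

F ≈ (-7.37×10⁻¹⁶, 2.66×10⁻¹⁵, -4.50×10⁻¹⁶) N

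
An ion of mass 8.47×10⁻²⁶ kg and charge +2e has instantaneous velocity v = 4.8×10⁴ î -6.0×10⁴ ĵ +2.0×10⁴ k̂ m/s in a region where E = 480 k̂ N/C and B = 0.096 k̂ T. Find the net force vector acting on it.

v×B = (-5760, -4610, 0) N/C.
E + v×B = (-5760, -4610, 480) N/C.
F = q(E + v×B) = (3.204×10⁻¹⁹ C)·(-5760, -4610, 480) = (-1.85×10⁻¹⁵, -1.48×10⁻¹⁵, 1.54×10⁻¹⁶) N.

F ≈ (-1.85×10⁻¹⁵, -1.48×10⁻¹⁵, 1.54×10⁻¹⁶) N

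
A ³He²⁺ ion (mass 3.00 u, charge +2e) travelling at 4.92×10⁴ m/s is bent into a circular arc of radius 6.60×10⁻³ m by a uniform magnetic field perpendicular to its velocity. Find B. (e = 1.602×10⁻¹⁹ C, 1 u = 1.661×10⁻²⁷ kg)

B ≈ 0.116 T

From |q|vB = mv²/r, B = mv/(|q|r).
B = (4.983×10⁻²⁷)(4.92×10⁴)/((3.204×10⁻¹⁹)(6.60×10⁻³)) ≈ 0.116 T.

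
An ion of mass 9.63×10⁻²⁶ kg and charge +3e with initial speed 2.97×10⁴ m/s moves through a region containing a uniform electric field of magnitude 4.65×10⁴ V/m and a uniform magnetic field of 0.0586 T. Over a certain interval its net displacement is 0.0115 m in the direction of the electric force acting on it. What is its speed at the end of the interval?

B does no work; ΔKE = |q|E d.
½mv_f² = ½mv₀² + |q|Ed = ½(9.63×10⁻²⁶)(2.97×10⁴)² + (4.806×10⁻¹⁹)(4.65×10⁴)(0.0115) ≈ 4.247×10⁻¹⁷ J + 2.570×10⁻¹⁶ J ≈ 2.995×10⁻¹⁶ J.
v_f = √(2·2.995×10⁻¹⁶/9.63×10⁻²⁶) ≈ 7.89×10⁴ m/s.

v_f ≈ 7.89×10⁴ m/s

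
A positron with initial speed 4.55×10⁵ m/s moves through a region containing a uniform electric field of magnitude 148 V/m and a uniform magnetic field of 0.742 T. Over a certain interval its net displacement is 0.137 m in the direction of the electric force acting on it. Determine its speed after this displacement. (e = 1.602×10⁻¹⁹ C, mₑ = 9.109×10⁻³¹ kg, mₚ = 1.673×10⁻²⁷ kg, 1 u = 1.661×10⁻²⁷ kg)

v_f ≈ 2.71×10⁶ m/s

B does no work; ΔKE = |q|E d.
½mv_f² = ½mv₀² + |q|Ed = ½(9.109×10⁻³¹)(4.55×10⁵)² + (1.602×10⁻¹⁹)(148)(0.137) ≈ 9.429×10⁻²⁰ J + 3.248×10⁻¹⁸ J ≈ 3.343×10⁻¹⁸ J.
v_f = √(2·3.343×10⁻¹⁸/9.109×10⁻³¹) ≈ 2.71×10⁶ m/s.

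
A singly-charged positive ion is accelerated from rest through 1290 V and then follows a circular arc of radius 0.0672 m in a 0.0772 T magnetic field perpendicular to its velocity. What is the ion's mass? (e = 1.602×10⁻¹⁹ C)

Combine |q|V = ½mv² and r = mv/(|q|B): eliminate v to get m = qB²r²/(2V).
m = (1.602×10⁻¹⁹)(0.0772)²(0.0672)²/(2·1290) ≈ 1.67×10⁻²⁷ kg.

m ≈ 1.67×10⁻²⁷ kg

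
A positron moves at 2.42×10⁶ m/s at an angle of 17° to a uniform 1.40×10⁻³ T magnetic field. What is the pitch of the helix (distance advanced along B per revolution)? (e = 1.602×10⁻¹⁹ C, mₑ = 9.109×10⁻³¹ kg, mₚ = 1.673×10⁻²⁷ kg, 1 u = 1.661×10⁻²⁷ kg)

v∥ = v cosθ = 2.42×10⁶·cos17° ≈ 2.314×10⁶ m/s.
T = 2πm/(|q|B) = 2π(9.109×10⁻³¹)/((1.602×10⁻¹⁹)(1.40×10⁻³)) ≈ 2.552×10⁻⁸ s.
pitch = v∥ T = (2.314×10⁶)(2.552×10⁻⁸) ≈ 0.0591 m.

p ≈ 0.0591 m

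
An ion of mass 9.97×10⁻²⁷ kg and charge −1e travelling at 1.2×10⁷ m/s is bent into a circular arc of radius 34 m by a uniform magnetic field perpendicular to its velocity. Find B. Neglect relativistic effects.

From |q|vB = mv²/r, B = mv/(|q|r).
B = (9.97×10⁻²⁷)(1.2×10⁷)/((1.602×10⁻¹⁹)(34)) ≈ 0.022 T.

B ≈ 0.022 T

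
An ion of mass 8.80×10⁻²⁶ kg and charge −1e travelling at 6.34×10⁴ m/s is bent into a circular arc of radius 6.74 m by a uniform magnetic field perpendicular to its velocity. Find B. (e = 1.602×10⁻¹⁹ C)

From |q|vB = mv²/r, B = mv/(|q|r).
B = (8.80×10⁻²⁶)(6.34×10⁴)/((1.602×10⁻¹⁹)(6.74)) ≈ 5.17×10⁻³ T.

B ≈ 5.17×10⁻³ T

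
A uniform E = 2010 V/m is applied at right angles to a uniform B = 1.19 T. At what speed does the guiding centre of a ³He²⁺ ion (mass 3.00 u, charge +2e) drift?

v_d ≈ 1690 m/s

In crossed fields the guiding centre drifts at v_d = |E×B|/B² = E/B, independent of charge and mass.
v_d = 2010/1.19 = 1690 m/s.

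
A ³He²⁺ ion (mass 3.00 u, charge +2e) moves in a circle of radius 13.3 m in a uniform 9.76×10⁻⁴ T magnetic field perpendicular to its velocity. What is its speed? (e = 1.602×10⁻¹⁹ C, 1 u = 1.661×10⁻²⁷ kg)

v ≈ 8.35×10⁵ m/s

From |q|vB = mv²/r, v = |q|Br/m.
v = (3.204×10⁻¹⁹)(9.76×10⁻⁴)(13.3)/4.983×10⁻²⁷ ≈ 8.35×10⁵ m/s.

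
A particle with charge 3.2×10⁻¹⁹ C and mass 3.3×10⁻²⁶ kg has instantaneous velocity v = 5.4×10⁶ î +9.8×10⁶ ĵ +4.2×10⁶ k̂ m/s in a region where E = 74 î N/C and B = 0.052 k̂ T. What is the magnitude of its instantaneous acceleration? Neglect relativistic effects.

v×B = (5.10×10⁵, -2.81×10⁵, 0) N/C.
E + v×B = (5.10×10⁵, -2.81×10⁵, 0) N/C.
F = q(E + v×B) = (3.2×10⁻¹⁹ C)·(5.10×10⁵, -2.81×10⁵, 0) = (1.63×10⁻¹³, -8.99×10⁻¹⁴, 0) N.
|a| = |F|/m = 1.862×10⁻¹³/3.3×10⁻²⁶ ≈ 5.64×10¹² m/s².

|a| ≈ 5.64×10¹² m/s²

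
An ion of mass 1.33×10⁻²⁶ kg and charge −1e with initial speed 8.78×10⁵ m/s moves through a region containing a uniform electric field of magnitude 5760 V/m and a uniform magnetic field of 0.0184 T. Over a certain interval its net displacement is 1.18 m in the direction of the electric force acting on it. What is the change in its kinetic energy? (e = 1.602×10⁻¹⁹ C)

The magnetic force is always ⟂ v and does no work; only the electric force changes KE.
ΔKE = F_E · d = |q|E d = (1.602×10⁻¹⁹)(5760)(1.18) ≈ 1.09×10⁻¹⁵ J.

ΔKE ≈ 1.09×10⁻¹⁵ J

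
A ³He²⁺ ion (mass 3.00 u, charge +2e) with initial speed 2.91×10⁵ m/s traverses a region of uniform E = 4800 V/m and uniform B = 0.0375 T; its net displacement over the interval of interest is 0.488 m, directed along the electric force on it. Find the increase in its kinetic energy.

The magnetic force is always ⟂ v and does no work; only the electric force changes KE.
ΔKE = F_E · d = |q|E d = (3.204×10⁻¹⁹)(4800)(0.488) ≈ 7.51×10⁻¹⁶ J.

ΔKE ≈ 7.51×10⁻¹⁶ J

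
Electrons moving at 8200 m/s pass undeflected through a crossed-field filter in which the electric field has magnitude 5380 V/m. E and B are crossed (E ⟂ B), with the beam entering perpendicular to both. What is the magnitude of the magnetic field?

B = 0.656 T

Balance of forces in the selector: qE = qvB ⇒ B = E/v.
B = 5380/8200 = 0.656 T.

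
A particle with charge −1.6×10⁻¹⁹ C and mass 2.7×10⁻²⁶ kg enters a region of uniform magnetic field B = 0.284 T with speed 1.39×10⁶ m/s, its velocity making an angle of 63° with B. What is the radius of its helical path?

r ≈ 0.736 m

v⊥ = v sinθ = 1.39×10⁶·sin63° ≈ 1.238×10⁶ m/s.
r = m v⊥/(|q|B) = (2.7×10⁻²⁶)(1.238×10⁶)/((1.6×10⁻¹⁹)(0.284)) ≈ 0.736 m.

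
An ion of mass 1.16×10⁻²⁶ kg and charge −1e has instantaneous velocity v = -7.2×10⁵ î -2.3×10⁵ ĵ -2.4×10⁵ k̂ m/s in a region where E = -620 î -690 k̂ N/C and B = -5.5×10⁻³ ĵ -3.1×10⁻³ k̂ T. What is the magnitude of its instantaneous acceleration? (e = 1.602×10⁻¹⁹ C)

v×B = (-607, -2230, 3960) N/C.
E + v×B = (-1230, -2230, 3270) N/C.
F = q(E + v×B) = (−1.602×10⁻¹⁹ C)·(-1230, -2230, 3270) = (1.97×10⁻¹⁶, 3.58×10⁻¹⁶, -5.24×10⁻¹⁶) N.
|a| = |F|/m = 6.640×10⁻¹⁶/1.16×10⁻²⁶ ≈ 5.72×10¹⁰ m/s².

|a| ≈ 5.72×10¹⁰ m/s²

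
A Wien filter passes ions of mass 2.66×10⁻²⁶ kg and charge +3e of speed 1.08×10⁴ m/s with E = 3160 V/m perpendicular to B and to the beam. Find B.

B = 0.293 T

Balance of forces in the selector: qE = qvB ⇒ B = E/v.
B = 3160/1.08×10⁴ = 0.293 T.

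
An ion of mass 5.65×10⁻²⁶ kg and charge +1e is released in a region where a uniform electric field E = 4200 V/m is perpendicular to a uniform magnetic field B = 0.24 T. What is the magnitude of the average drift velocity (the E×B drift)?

The E×B drift speed is v_d = E/B.
v_d = 4200/0.24 = 1.8×10⁴ m/s.

v_d ≈ 1.8×10⁴ m/s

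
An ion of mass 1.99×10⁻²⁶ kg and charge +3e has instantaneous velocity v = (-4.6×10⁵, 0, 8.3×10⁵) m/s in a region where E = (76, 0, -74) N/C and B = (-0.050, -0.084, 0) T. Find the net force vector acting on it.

F ≈ (3.35×10⁻¹⁴, -1.99×10⁻¹⁴, 1.85×10⁻¹⁴) N

v×B = (6.97×10⁴, -4.15×10⁴, 3.86×10⁴) N/C.
E + v×B = (6.98×10⁴, -4.15×10⁴, 3.86×10⁴) N/C.
F = q(E + v×B) = (4.806×10⁻¹⁹ C)·(6.98×10⁴, -4.15×10⁴, 3.86×10⁴) = (3.35×10⁻¹⁴, -1.99×10⁻¹⁴, 1.85×10⁻¹⁴) N.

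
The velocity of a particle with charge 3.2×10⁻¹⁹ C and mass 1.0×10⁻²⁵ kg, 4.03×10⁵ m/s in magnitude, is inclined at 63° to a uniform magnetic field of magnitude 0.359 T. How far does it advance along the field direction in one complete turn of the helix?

p ≈ 1.00 m

v∥ = v cosθ = 4.03×10⁵·cos63° ≈ 1.830×10⁵ m/s.
T = 2πm/(|q|B) = 2π(1.0×10⁻²⁵)/((3.2×10⁻¹⁹)(0.359)) ≈ 5.469×10⁻⁶ s.
pitch = v∥ T = (1.830×10⁵)(5.469×10⁻⁶) ≈ 1.00 m.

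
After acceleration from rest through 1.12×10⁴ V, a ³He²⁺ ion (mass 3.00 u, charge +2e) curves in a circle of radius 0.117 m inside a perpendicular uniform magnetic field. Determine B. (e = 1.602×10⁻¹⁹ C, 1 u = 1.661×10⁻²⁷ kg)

v = √(2|q|V/m) = √(2·3.204×10⁻¹⁹·1.12×10⁴/4.983×10⁻²⁷) ≈ 1.200×10⁶ m/s.
B = mv/(|q|r) = (4.983×10⁻²⁷)(1.200×10⁶)/((3.204×10⁻¹⁹)(0.117)) ≈ 0.160 T.

B ≈ 0.160 T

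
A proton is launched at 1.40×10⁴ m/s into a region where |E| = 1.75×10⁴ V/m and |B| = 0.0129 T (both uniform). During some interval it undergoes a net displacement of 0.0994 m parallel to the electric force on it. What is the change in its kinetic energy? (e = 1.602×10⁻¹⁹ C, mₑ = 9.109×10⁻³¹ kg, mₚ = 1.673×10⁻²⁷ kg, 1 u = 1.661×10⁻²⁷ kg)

The magnetic force is always ⟂ v and does no work; only the electric force changes KE.
ΔKE = F_E · d = |q|E d = (1.602×10⁻¹⁹)(1.75×10⁴)(0.0994) ≈ 2.79×10⁻¹⁶ J.

ΔKE ≈ 2.79×10⁻¹⁶ J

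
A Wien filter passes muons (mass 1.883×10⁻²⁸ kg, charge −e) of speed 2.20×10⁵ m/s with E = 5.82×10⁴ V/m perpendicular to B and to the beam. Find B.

B = 0.265 T

Balance of forces in the selector: qE = qvB ⇒ B = E/v.
B = 5.82×10⁴/2.20×10⁵ = 0.265 T.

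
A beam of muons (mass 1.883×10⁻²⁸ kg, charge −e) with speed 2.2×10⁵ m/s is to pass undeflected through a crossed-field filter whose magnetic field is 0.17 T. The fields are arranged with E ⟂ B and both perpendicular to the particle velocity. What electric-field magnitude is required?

E = 3.7×10⁴ V/m

For straight-line motion qE = qvB, so E = vB.
E = 2.2×10⁵ × 0.17 = 3.7×10⁴ V/m.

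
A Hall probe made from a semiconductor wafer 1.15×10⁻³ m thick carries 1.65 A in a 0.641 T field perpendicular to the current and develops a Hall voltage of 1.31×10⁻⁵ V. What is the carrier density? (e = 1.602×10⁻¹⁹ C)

From V_H = IB/(n e t), n = IB/(V_H e t).
n = (1.65)(0.641)/((1.31×10⁻⁵)(1.602×10⁻¹⁹)(1.15×10⁻³)) ≈ 4.38×10²⁶ m⁻³.

n ≈ 4.38×10²⁶ m⁻³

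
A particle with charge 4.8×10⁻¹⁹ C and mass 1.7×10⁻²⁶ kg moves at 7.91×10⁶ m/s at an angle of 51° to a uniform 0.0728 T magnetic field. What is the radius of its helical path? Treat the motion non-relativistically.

r ≈ 2.99 m

v⊥ = v sinθ = 7.91×10⁶·sin51° ≈ 6.147×10⁶ m/s.
r = m v⊥/(|q|B) = (1.7×10⁻²⁶)(6.147×10⁶)/((4.8×10⁻¹⁹)(0.0728)) ≈ 2.99 m.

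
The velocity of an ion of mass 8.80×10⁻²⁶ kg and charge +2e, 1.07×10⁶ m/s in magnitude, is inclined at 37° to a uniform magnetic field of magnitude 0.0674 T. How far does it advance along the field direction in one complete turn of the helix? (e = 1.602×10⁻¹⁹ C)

p ≈ 21.9 m

v∥ = v cosθ = 1.07×10⁶·cos37° ≈ 8.545×10⁵ m/s.
T = 2πm/(|q|B) = 2π(8.80×10⁻²⁶)/((3.204×10⁻¹⁹)(0.0674)) ≈ 2.560×10⁻⁵ s.
pitch = v∥ T = (8.545×10⁵)(2.560×10⁻⁵) ≈ 21.9 m.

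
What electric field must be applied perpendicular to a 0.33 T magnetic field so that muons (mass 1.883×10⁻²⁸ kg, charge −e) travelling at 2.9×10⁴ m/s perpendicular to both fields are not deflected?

E = 9600 V/m

For straight-line motion qE = qvB, so E = vB.
E = 2.9×10⁴ × 0.33 = 9600 V/m.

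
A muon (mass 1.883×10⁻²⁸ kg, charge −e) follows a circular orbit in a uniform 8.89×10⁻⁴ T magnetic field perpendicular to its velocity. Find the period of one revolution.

T ≈ 8.31×10⁻⁶ s

The cyclotron period depends only on m, q, B: T = 2πm/(|q|B).
T = 2π(1.883×10⁻²⁸)/((1.602×10⁻¹⁹)(8.89×10⁻⁴)) ≈ 8.31×10⁻⁶ s.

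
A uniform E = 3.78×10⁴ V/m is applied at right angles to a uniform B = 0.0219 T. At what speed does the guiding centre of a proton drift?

v_d ≈ 1.73×10⁶ m/s

The E×B drift speed is v_d = E/B.
v_d = 3.78×10⁴/0.0219 = 1.73×10⁶ m/s.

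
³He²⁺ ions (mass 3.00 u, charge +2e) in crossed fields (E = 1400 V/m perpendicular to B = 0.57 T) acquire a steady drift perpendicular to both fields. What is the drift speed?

v_d ≈ 2500 m/s

The E×B drift speed is v_d = E/B.
v_d = 1400/0.57 = 2500 m/s.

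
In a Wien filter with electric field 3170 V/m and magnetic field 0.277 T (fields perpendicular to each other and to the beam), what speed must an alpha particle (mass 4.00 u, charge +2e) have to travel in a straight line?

v = 1.14×10⁴ m/s

Zero net Lorentz force requires |qE| = |q v×B|, i.e. E = vB.
v = E/B = 3170/0.277 = 1.14×10⁴ m/s.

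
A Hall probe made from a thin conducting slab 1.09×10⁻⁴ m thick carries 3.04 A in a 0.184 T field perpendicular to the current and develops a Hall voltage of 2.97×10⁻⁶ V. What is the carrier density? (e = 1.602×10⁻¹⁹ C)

n ≈ 1.08×10²⁸ m⁻³

From V_H = IB/(n e t), n = IB/(V_H e t).
n = (3.04)(0.184)/((2.97×10⁻⁶)(1.602×10⁻¹⁹)(1.09×10⁻⁴)) ≈ 1.08×10²⁸ m⁻³.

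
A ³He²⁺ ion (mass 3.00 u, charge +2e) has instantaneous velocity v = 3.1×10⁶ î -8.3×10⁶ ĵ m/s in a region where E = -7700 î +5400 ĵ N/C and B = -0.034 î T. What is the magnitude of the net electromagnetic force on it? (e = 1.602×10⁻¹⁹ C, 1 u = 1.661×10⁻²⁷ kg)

|F| ≈ 9.05×10⁻¹⁴ N

v×B = (0, 0, -2.82×10⁵) N/C.
E + v×B = (-7700, 5400, -2.82×10⁵) N/C.
F = q(E + v×B) = (3.204×10⁻¹⁹ C)·(-7700, 5400, -2.82×10⁵) = (-2.47×10⁻¹⁵, 1.73×10⁻¹⁵, -9.04×10⁻¹⁴) N.
|F| = 9.05×10⁻¹⁴ N.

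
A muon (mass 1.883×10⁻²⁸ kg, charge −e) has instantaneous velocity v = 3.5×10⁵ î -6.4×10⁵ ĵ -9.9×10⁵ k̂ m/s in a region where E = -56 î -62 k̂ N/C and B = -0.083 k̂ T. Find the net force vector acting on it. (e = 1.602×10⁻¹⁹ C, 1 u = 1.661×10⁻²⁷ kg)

F ≈ (-8.50×10⁻¹⁵, -4.65×10⁻¹⁵, 9.93×10⁻¹⁸) N

v×B = (5.31×10⁴, 2.90×10⁴, 0) N/C.
E + v×B = (5.31×10⁴, 2.90×10⁴, -62.0) N/C.
F = q(E + v×B) = (−1.602×10⁻¹⁹ C)·(5.31×10⁴, 2.90×10⁴, -62.0) = (-8.50×10⁻¹⁵, -4.65×10⁻¹⁵, 9.93×10⁻¹⁸) N.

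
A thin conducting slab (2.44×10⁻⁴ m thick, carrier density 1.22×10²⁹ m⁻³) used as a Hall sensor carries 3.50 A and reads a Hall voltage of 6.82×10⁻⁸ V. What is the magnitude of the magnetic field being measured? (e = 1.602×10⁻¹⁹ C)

B ≈ 0.0929 T

From V_H = IB/(n e t), B = V_H n e t / I.
B = (6.82×10⁻⁸)(1.22×10²⁹)(1.602×10⁻¹⁹)(2.44×10⁻⁴)/3.50 ≈ 0.0929 T.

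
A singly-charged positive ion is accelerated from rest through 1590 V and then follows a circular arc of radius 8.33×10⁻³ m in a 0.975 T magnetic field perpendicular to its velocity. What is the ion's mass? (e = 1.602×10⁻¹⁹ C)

Combine |q|V = ½mv² and r = mv/(|q|B): eliminate v to get m = qB²r²/(2V).
m = (1.602×10⁻¹⁹)(0.975)²(8.33×10⁻³)²/(2·1590) ≈ 3.32×10⁻²⁷ kg.

m ≈ 3.32×10⁻²⁷ kg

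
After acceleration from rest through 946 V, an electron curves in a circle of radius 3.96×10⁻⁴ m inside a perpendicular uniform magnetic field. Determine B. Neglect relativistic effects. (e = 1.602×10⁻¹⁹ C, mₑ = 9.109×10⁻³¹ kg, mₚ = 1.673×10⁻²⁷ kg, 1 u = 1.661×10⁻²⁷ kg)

v = √(2|q|V/m) = √(2·1.602×10⁻¹⁹·946/9.109×10⁻³¹) ≈ 1.824×10⁷ m/s.
B = mv/(|q|r) = (9.109×10⁻³¹)(1.824×10⁷)/((1.602×10⁻¹⁹)(3.96×10⁻⁴)) ≈ 0.262 T.

B ≈ 0.262 T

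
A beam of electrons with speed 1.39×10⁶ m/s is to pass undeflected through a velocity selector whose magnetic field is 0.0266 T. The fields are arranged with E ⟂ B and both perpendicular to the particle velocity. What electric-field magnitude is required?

For straight-line motion qE = qvB, so E = vB.
E = 1.39×10⁶ × 0.0266 = 3.70×10⁴ V/m.

E = 3.70×10⁴ V/m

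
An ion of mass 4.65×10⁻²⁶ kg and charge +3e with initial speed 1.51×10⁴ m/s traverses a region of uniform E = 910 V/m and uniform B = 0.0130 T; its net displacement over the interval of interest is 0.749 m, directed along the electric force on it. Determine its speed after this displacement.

B does no work; ΔKE = |q|E d.
½mv_f² = ½mv₀² + |q|Ed = ½(4.65×10⁻²⁶)(1.51×10⁴)² + (4.806×10⁻¹⁹)(910)(0.749) ≈ 5.301×10⁻¹⁸ J + 3.276×10⁻¹⁶ J ≈ 3.329×10⁻¹⁶ J.
v_f = √(2·3.329×10⁻¹⁶/4.65×10⁻²⁶) ≈ 1.20×10⁵ m/s.

v_f ≈ 1.20×10⁵ m/s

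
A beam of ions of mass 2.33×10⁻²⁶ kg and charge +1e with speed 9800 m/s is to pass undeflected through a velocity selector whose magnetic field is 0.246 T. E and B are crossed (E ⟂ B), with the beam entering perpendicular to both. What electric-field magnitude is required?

E = 2410 V/m

For straight-line motion qE = qvB, so E = vB.
E = 9800 × 0.246 = 2410 V/m.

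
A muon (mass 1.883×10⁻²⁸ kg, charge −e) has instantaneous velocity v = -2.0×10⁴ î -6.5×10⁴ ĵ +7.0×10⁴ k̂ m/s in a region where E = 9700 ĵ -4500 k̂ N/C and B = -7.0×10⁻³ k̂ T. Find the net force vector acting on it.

F ≈ (-7.29×10⁻¹⁷, -1.53×10⁻¹⁵, 7.21×10⁻¹⁶) N

v×B = (455, -140, 0) N/C.
E + v×B = (455, 9560, -4500) N/C.
F = q(E + v×B) = (−1.602×10⁻¹⁹ C)·(455, 9560, -4500) = (-7.29×10⁻¹⁷, -1.53×10⁻¹⁵, 7.21×10⁻¹⁶) N.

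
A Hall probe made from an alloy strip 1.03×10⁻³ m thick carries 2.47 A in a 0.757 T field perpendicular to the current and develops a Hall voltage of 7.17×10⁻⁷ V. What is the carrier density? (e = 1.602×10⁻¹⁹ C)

n ≈ 1.58×10²⁸ m⁻³

From V_H = IB/(n e t), n = IB/(V_H e t).
n = (2.47)(0.757)/((7.17×10⁻⁷)(1.602×10⁻¹⁹)(1.03×10⁻³)) ≈ 1.58×10²⁸ m⁻³.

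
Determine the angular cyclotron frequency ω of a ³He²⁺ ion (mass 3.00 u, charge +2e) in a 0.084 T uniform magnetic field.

ω ≈ 5.4×10⁶ rad/s

ω = |q|B/m.
ω = (3.204×10⁻¹⁹)(0.084)/4.983×10⁻²⁷ ≈ 5.4×10⁶ rad/s.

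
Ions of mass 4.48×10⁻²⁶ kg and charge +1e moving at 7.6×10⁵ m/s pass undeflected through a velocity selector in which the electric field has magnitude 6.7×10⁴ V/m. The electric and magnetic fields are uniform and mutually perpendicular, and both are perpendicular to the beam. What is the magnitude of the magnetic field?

Balance of forces in the selector: qE = qvB ⇒ B = E/v.
B = 6.7×10⁴/7.6×10⁵ = 0.088 T.

B = 0.088 T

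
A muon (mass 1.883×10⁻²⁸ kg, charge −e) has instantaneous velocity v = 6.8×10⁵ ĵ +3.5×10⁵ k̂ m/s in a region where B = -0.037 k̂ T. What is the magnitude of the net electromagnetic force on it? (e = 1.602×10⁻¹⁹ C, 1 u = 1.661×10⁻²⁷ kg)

|F| ≈ 4.03×10⁻¹⁵ N

v×B = (-2.52×10⁴, 0, 0) N/C.
F = q v×B = (−1.602×10⁻¹⁹ C)·(-2.52×10⁴, 0, 0) = (4.03×10⁻¹⁵, 0, 0) N.
|F| = 4.03×10⁻¹⁵ N.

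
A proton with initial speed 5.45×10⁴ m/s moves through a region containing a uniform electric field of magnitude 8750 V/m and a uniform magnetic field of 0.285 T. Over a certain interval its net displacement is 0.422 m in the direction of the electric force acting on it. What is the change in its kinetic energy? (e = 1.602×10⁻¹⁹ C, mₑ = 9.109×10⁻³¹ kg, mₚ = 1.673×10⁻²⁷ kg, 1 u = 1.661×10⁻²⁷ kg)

The magnetic force is always ⟂ v and does no work; only the electric force changes KE.
ΔKE = F_E · d = |q|E d = (1.602×10⁻¹⁹)(8750)(0.422) ≈ 5.92×10⁻¹⁶ J.

ΔKE ≈ 5.92×10⁻¹⁶ J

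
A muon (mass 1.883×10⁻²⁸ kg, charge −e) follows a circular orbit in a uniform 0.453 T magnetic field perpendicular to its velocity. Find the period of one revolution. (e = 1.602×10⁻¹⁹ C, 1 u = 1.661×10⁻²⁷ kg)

The cyclotron period depends only on m, q, B: T = 2πm/(|q|B).
T = 2π(1.883×10⁻²⁸)/((1.602×10⁻¹⁹)(0.453)) ≈ 1.63×10⁻⁸ s.

T ≈ 1.63×10⁻⁸ s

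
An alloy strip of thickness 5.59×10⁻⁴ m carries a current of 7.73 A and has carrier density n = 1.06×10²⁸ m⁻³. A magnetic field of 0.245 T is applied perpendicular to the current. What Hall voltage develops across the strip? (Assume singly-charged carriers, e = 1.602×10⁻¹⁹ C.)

V_H ≈ 2.00×10⁻⁶ V

V_H = IB/(n e t).
V_H = (7.73)(0.245)/((1.06×10²⁸)(1.602×10⁻¹⁹)(5.59×10⁻⁴)) ≈ 2.00×10⁻⁶ V.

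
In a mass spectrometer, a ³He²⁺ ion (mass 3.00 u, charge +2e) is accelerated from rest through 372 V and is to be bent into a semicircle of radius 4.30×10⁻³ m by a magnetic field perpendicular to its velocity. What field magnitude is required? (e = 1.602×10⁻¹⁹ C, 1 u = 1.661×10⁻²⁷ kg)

B ≈ 0.791 T

v = √(2|q|V/m) = √(2·3.204×10⁻¹⁹·372/4.983×10⁻²⁷) ≈ 2.187×10⁵ m/s.
B = mv/(|q|r) = (4.983×10⁻²⁷)(2.187×10⁵)/((3.204×10⁻¹⁹)(4.30×10⁻³)) ≈ 0.791 T.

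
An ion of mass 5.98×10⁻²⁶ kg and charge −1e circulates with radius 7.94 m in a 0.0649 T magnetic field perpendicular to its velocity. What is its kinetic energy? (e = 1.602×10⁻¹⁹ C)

KE ≈ 5.70×10⁻¹⁴ J

v = |q|Br/m, then KE = ½mv² = (qBr)²/(2m).
v = (1.602×10⁻¹⁹)(0.0649)(7.94)/5.98×10⁻²⁶ ≈ 1.380×10⁶ m/s.
KE = ½(5.98×10⁻²⁶)(1.380×10⁶)² ≈ 5.70×10⁻¹⁴ J.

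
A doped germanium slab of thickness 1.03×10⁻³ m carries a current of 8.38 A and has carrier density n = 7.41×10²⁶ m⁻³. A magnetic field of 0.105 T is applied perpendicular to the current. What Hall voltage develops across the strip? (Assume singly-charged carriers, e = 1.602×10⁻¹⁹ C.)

V_H ≈ 7.20×10⁻⁶ V

V_H = IB/(n e t).
V_H = (8.38)(0.105)/((7.41×10²⁶)(1.602×10⁻¹⁹)(1.03×10⁻³)) ≈ 7.20×10⁻⁶ V.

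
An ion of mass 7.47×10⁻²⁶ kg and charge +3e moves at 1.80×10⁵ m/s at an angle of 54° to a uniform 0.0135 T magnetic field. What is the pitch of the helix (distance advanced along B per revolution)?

v∥ = v cosθ = 1.80×10⁵·cos54° ≈ 1.058×10⁵ m/s.
T = 2πm/(|q|B) = 2π(7.47×10⁻²⁶)/((4.806×10⁻¹⁹)(0.0135)) ≈ 7.234×10⁻⁵ s.
pitch = v∥ T = (1.058×10⁵)(7.234×10⁻⁵) ≈ 7.65 m.

p ≈ 7.65 m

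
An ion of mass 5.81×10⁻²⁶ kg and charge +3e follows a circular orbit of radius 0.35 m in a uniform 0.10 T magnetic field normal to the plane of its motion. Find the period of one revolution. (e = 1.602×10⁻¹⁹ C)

T ≈ 7.6×10⁻⁶ s

The cyclotron period depends only on m, q, B: T = 2πm/(|q|B).
T = 2π(5.81×10⁻²⁶)/((4.806×10⁻¹⁹)(0.10)) ≈ 7.6×10⁻⁶ s.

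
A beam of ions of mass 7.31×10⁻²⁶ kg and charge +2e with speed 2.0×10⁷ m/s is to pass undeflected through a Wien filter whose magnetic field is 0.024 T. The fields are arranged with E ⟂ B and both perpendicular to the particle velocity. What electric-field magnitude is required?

E = 4.8×10⁵ V/m

For straight-line motion qE = qvB, so E = vB.
E = 2.0×10⁷ × 0.024 = 4.8×10⁵ V/m.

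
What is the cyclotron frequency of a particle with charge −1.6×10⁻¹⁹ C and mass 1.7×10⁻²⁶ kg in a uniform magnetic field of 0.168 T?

f = |q|B/(2πm).
f = (1.6×10⁻¹⁹)(0.168)/(2π·1.7×10⁻²⁶) ≈ 2.52×10⁵ Hz.

f ≈ 2.52×10⁵ Hz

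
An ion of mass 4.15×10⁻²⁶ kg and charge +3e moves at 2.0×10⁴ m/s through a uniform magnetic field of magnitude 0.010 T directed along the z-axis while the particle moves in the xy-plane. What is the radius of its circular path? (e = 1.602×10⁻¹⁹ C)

The magnetic force provides the centripetal force: |q|vB = mv²/r.
r = mv/(|q|B) = (4.15×10⁻²⁶)(2.0×10⁴)/((4.806×10⁻¹⁹)(0.010)) ≈ 0.17 m.

r ≈ 0.17 m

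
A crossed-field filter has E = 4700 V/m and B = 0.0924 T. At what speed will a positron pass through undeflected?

Straight-line motion ⇒ electric and magnetic forces cancel, so E = vB.
v = E/B = 4700/0.0924 = 5.09×10⁴ m/s.
The result is independent of the particle's charge and mass.

v = 5.09×10⁴ m/s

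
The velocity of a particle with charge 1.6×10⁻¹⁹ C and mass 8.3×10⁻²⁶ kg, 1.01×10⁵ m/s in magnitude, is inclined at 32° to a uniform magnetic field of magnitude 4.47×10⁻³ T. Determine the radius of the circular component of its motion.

r ≈ 6.21 m

v⊥ = v sinθ = 1.01×10⁵·sin32° ≈ 5.352×10⁴ m/s.
r = m v⊥/(|q|B) = (8.3×10⁻²⁶)(5.352×10⁴)/((1.6×10⁻¹⁹)(4.47×10⁻³)) ≈ 6.21 m.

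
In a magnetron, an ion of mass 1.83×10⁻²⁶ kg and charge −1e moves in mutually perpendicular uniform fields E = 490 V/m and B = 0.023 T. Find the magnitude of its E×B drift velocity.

The E×B drift speed is v_d = E/B.
v_d = 490/0.023 = 2.1×10⁴ m/s.

v_d ≈ 2.1×10⁴ m/s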